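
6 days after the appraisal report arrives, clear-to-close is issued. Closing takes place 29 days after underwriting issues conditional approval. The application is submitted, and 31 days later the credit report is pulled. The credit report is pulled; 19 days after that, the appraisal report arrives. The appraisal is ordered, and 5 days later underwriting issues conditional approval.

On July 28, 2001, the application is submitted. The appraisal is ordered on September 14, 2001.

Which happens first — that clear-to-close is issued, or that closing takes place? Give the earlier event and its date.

Clear-to-close is issued — September 22, 2001

The application is submitted: Jul 28, 2001.
The credit report is pulled: Jul 28, 2001 + 31 days = Aug 28, 2001.
The appraisal report arrives: Aug 28, 2001 + 19 days = Sep 16, 2001.
Clear-to-close is issued: Sep 16, 2001 + 6 days = Sep 22, 2001.
The appraisal is ordered: Sep 14, 2001.
Underwriting issues conditional approval: Sep 14, 2001 + 5 days = Sep 19, 2001.
Closing takes place: Sep 19, 2001 + 29 days = Oct 18, 2001.
Comparing: clear-to-close is issued on Sep 22, 2001 vs closing takes place on Oct 18, 2001. Earlier: clear-to-close is issued.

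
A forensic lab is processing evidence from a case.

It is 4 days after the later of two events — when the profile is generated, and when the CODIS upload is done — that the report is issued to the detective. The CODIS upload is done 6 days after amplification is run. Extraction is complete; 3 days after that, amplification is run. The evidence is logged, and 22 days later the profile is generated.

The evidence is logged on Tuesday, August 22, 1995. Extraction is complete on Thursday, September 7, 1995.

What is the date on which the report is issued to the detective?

The evidence is logged: Aug 22, 1995.
The profile is generated: Aug 22, 1995 + 22 days = Sep 13, 1995.
Extraction is complete: Sep 7, 1995.
Amplification is run: Sep 7, 1995 + 3 days = Sep 10, 1995.
The CODIS upload is done: Sep 10, 1995 + 6 days = Sep 16, 1995.
Both prerequisites met — the profile is generated (Sep 13, 1995), the CODIS upload is done (Sep 16, 1995); the later is Sep 16, 1995.
The report is issued to the detective: Sep 16, 1995 + 4 days = Sep 20, 1995.

Wednesday, September 20, 1995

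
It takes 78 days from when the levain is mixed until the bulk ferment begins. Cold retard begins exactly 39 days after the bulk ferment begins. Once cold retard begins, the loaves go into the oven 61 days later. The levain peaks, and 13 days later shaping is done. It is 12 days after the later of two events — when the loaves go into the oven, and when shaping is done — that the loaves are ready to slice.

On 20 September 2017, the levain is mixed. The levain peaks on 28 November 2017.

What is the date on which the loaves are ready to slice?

The levain is mixed: Sep 20, 2017.
The bulk ferment begins: Sep 20, 2017 + 78 days = Dec 7, 2017.
Cold retard begins: Dec 7, 2017 + 39 days = Jan 15, 2018.
The loaves go into the oven: Jan 15, 2018 + 61 days = Mar 17, 2018.
The levain peaks: Nov 28, 2017.
Shaping is done: Nov 28, 2017 + 13 days = Dec 11, 2017.
Both prerequisites met — the loaves go into the oven (Mar 17, 2018), shaping is done (Dec 11, 2017); the later is Mar 17, 2018.
The loaves are ready to slice: Mar 17, 2018 + 12 days = Mar 29, 2018.

29 March 2018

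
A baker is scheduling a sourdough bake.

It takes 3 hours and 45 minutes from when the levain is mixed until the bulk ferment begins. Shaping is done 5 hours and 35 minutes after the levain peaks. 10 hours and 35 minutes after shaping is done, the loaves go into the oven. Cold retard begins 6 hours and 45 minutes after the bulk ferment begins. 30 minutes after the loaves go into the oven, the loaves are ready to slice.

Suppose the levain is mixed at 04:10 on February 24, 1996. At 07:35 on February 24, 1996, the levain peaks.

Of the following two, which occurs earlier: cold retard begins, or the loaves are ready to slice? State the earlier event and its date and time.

Cold retard begins — 14:40 on February 24, 1996

The levain is mixed: 04:10 Feb 24, 1996.
The bulk ferment begins: 04:10 Feb 24, 1996 + 3h45m = 07:55 Feb 24, 1996.
Cold retard begins: 07:55 Feb 24, 1996 + 6h45m = 14:40 Feb 24, 1996.
The levain peaks: 07:35 Feb 24, 1996.
Shaping is done: 07:35 Feb 24, 1996 + 5h35m = 13:10 Feb 24, 1996.
The loaves go into the oven: 13:10 Feb 24, 1996 + 10h35m = 23:45 Feb 24, 1996.
The loaves are ready to slice: 23:45 Feb 24, 1996 + 30m = 00:15 Feb 25, 1996.
Comparing: cold retard begins at 14:40 Feb 24, 1996 vs the loaves are ready to slice at 00:15 Feb 25, 1996. Earlier: cold retard begins.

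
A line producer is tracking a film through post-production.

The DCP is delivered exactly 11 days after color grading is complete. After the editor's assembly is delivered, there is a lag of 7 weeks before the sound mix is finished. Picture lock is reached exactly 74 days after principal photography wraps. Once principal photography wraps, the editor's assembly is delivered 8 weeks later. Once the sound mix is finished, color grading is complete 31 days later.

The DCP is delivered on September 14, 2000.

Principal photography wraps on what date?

The DCP is delivered: Sep 14, 2000.
Color grading is complete: Sep 14, 2000 − 11 days = Sep 3, 2000.
The sound mix is finished: Sep 3, 2000 − 31 days = Aug 3, 2000.
The editor's assembly is delivered: Aug 3, 2000 − 7 weeks = Jun 15, 2000.
Principal photography wraps: Jun 15, 2000 − 8 weeks = Apr 20, 2000.

April 20, 2000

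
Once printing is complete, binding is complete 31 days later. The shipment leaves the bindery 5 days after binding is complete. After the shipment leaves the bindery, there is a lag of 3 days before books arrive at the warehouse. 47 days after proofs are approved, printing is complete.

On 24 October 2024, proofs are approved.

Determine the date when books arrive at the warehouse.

Proofs are approved: Oct 24, 2024.
Printing is complete: Oct 24, 2024 + 47 days = Dec 10, 2024.
Binding is complete: Dec 10, 2024 + 31 days = Jan 10, 2025.
The shipment leaves the bindery: Jan 10, 2025 + 5 days = Jan 15, 2025.
Books arrive at the warehouse: Jan 15, 2025 + 3 days = Jan 18, 2025.

18 January 2025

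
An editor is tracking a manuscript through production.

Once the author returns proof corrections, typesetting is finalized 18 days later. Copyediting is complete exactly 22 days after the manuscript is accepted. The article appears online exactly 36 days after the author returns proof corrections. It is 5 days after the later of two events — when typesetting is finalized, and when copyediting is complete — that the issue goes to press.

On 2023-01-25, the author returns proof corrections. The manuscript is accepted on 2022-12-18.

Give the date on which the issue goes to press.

2023-02-17

The author returns proof corrections: Jan 25, 2023.
Typesetting is finalized: Jan 25, 2023 + 18 days = Feb 12, 2023.
The manuscript is accepted: Dec 18, 2022.
Copyediting is complete: Dec 18, 2022 + 22 days = Jan 9, 2023.
Both prerequisites met — typesetting is finalized (Feb 12, 2023), copyediting is complete (Jan 9, 2023); the later is Feb 12, 2023.
The issue goes to press: Feb 12, 2023 + 5 days = Feb 17, 2023.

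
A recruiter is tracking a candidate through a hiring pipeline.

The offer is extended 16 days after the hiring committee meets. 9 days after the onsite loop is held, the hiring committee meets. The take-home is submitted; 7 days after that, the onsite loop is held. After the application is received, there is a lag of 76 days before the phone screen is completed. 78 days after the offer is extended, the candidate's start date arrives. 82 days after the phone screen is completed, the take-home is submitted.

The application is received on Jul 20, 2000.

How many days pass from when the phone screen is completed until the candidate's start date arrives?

192 days

Causal path: the phone screen is completed → the take-home is submitted → the onsite loop is held → the hiring committee meets → the offer is extended → the candidate's start date arrives.
Total delay along the path: 82 + 7 + 9 + 16 + 78 = 192 days.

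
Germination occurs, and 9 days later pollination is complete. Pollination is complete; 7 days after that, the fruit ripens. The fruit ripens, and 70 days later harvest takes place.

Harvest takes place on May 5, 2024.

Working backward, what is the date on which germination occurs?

February 9, 2024

Harvest takes place: May 5, 2024.
The fruit ripens: May 5, 2024 − 70 days = Feb 25, 2024.
Pollination is complete: Feb 25, 2024 − 7 days = Feb 18, 2024.
Germination occurs: Feb 18, 2024 − 9 days = Feb 9, 2024.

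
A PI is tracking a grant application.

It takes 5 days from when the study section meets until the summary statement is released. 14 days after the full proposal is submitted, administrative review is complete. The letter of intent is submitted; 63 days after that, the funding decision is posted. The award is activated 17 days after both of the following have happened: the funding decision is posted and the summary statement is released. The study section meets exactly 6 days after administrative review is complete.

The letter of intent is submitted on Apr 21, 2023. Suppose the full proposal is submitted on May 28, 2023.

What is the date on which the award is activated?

The letter of intent is submitted: Apr 21, 2023.
The funding decision is posted: Apr 21, 2023 + 63 days = Jun 23, 2023.
The full proposal is submitted: May 28, 2023.
Administrative review is complete: May 28, 2023 + 14 days = Jun 11, 2023.
The study section meets: Jun 11, 2023 + 6 days = Jun 17, 2023.
The summary statement is released: Jun 17, 2023 + 5 days = Jun 22, 2023.
Both prerequisites met — the funding decision is posted (Jun 23, 2023), the summary statement is released (Jun 22, 2023); the later is Jun 23, 2023.
The award is activated: Jun 23, 2023 + 17 days = Jul 10, 2023.

Jul 10, 2023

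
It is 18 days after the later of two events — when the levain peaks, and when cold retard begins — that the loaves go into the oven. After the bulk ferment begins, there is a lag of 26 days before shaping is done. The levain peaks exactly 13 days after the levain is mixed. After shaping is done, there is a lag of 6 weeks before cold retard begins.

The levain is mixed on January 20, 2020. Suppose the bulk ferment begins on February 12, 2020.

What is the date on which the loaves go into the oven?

May 8, 2020

The levain is mixed: Jan 20, 2020.
The levain peaks: Jan 20, 2020 + 13 days = Feb 2, 2020.
The bulk ferment begins: Feb 12, 2020.
Shaping is done: Feb 12, 2020 + 26 days = Mar 9, 2020.
Cold retard begins: Mar 9, 2020 + 6 weeks = Apr 20, 2020.
Both prerequisites met — the levain peaks (Feb 2, 2020), cold retard begins (Apr 20, 2020); the later is Apr 20, 2020.
The loaves go into the oven: Apr 20, 2020 + 18 days = May 8, 2020.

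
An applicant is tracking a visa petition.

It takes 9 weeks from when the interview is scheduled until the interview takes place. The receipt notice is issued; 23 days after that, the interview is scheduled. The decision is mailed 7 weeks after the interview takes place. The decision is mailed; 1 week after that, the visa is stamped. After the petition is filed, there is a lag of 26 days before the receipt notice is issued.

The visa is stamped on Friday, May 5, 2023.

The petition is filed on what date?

Friday, November 18, 2022

The visa is stamped: May 5, 2023.
The decision is mailed: May 5, 2023 − 1 week = Apr 28, 2023.
The interview takes place: Apr 28, 2023 − 7 weeks = Mar 10, 2023.
The interview is scheduled: Mar 10, 2023 − 9 weeks = Jan 6, 2023.
The receipt notice is issued: Jan 6, 2023 − 23 days = Dec 14, 2022.
The petition is filed: Dec 14, 2022 − 26 days = Nov 18, 2022.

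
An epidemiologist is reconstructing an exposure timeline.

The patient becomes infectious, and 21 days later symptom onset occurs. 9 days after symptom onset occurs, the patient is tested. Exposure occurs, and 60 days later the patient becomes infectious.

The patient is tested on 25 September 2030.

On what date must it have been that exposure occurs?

The patient is tested: Sep 25, 2030.
Symptom onset occurs: Sep 25, 2030 − 9 days = Sep 16, 2030.
The patient becomes infectious: Sep 16, 2030 − 21 days = Aug 26, 2030.
Exposure occurs: Aug 26, 2030 − 60 days = Jun 27, 2030.

27 June 2030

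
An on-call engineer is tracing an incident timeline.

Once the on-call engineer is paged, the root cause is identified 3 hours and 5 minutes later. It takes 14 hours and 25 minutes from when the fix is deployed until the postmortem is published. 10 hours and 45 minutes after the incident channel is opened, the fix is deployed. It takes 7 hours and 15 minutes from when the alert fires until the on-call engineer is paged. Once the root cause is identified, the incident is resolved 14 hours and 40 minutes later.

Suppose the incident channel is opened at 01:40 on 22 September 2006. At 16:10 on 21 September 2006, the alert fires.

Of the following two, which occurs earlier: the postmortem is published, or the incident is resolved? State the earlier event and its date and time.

The incident channel is opened: 01:40 Sep 22, 2006.
The fix is deployed: 01:40 Sep 22, 2006 + 10h45m = 12:25 Sep 22, 2006.
The postmortem is published: 12:25 Sep 22, 2006 + 14h25m = 02:50 Sep 23, 2006.
The alert fires: 16:10 Sep 21, 2006.
The on-call engineer is paged: 16:10 Sep 21, 2006 + 7h15m = 23:25 Sep 21, 2006.
The root cause is identified: 23:25 Sep 21, 2006 + 3h05m = 02:30 Sep 22, 2006.
The incident is resolved: 02:30 Sep 22, 2006 + 14h40m = 17:10 Sep 22, 2006.
Comparing: the postmortem is published at 02:50 Sep 23, 2006 vs the incident is resolved at 17:10 Sep 22, 2006. Earlier: the incident is resolved.

The incident is resolved — 17:10 on 22 September 2006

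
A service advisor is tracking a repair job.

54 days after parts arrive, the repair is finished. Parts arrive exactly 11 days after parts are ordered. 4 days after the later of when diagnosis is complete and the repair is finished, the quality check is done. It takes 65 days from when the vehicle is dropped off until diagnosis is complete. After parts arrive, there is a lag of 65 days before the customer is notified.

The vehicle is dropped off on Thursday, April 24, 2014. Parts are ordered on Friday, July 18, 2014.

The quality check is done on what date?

The vehicle is dropped off: Apr 24, 2014.
Diagnosis is complete: Apr 24, 2014 + 65 days = Jun 28, 2014.
Parts are ordered: Jul 18, 2014.
Parts arrive: Jul 18, 2014 + 11 days = Jul 29, 2014.
The repair is finished: Jul 29, 2014 + 54 days = Sep 21, 2014.
Both prerequisites met — diagnosis is complete (Jun 28, 2014), the repair is finished (Sep 21, 2014); the later is Sep 21, 2014.
The quality check is done: Sep 21, 2014 + 4 days = Sep 25, 2014.

Thursday, September 25, 2014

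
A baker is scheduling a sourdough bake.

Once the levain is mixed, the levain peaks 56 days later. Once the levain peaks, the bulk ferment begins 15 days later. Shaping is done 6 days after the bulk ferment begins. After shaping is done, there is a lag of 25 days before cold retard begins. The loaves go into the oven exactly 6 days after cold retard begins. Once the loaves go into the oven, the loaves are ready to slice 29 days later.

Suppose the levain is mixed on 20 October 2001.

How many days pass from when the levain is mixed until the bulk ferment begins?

71 days

Causal path: the levain is mixed → the levain peaks → the bulk ferment begins.
Total delay along the path: 56 + 15 = 71 days.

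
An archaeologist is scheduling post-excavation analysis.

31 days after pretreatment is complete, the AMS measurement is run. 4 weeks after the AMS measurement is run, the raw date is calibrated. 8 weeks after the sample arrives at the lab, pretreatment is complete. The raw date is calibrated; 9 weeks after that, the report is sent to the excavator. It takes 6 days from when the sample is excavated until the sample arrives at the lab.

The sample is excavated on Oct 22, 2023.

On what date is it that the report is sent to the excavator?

The sample is excavated: Oct 22, 2023.
The sample arrives at the lab: Oct 22, 2023 + 6 days = Oct 28, 2023.
Pretreatment is complete: Oct 28, 2023 + 8 weeks = Dec 23, 2023.
The AMS measurement is run: Dec 23, 2023 + 31 days = Jan 23, 2024.
The raw date is calibrated: Jan 23, 2024 + 4 weeks = Feb 20, 2024.
The report is sent to the excavator: Feb 20, 2024 + 9 weeks = Apr 23, 2024.

Apr 23, 2024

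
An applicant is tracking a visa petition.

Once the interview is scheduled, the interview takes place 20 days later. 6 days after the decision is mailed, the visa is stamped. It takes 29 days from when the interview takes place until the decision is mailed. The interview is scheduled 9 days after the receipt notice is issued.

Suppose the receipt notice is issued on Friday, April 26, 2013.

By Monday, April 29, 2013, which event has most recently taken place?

The receipt notice is issued

The receipt notice is issued: Apr 26, 2013.
The interview is scheduled: Apr 26, 2013 + 9 days = May 5, 2013.
The interview takes place: May 5, 2013 + 20 days = May 25, 2013.
The decision is mailed: May 25, 2013 + 29 days = Jun 23, 2013.
The visa is stamped: Jun 23, 2013 + 6 days = Jun 29, 2013.
Apr 29, 2013 falls between when the receipt notice is issued (Apr 26, 2013) and when the interview is scheduled (May 5, 2013).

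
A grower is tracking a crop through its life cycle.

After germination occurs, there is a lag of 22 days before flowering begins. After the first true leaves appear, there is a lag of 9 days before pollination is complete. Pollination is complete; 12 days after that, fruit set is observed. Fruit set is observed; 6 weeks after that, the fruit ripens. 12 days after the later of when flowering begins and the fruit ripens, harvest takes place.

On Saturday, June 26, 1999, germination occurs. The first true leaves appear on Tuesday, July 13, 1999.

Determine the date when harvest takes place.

Germination occurs: Jun 26, 1999.
Flowering begins: Jun 26, 1999 + 22 days = Jul 18, 1999.
The first true leaves appear: Jul 13, 1999.
Pollination is complete: Jul 13, 1999 + 9 days = Jul 22, 1999.
Fruit set is observed: Jul 22, 1999 + 12 days = Aug 3, 1999.
The fruit ripens: Aug 3, 1999 + 6 weeks = Sep 14, 1999.
Both prerequisites met — flowering begins (Jul 18, 1999), the fruit ripens (Sep 14, 1999); the later is Sep 14, 1999.
Harvest takes place: Sep 14, 1999 + 12 days = Sep 26, 1999.

Sunday, September 26, 1999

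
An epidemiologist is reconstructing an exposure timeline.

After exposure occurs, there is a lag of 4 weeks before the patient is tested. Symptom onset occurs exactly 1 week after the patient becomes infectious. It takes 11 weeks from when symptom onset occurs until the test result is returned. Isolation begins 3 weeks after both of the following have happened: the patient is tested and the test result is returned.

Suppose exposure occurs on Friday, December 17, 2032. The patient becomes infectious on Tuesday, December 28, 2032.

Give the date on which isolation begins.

Exposure occurs: Dec 17, 2032.
The patient is tested: Dec 17, 2032 + 4 weeks = Jan 14, 2033.
The patient becomes infectious: Dec 28, 2032.
Symptom onset occurs: Dec 28, 2032 + 1 week = Jan 4, 2033.
The test result is returned: Jan 4, 2033 + 11 weeks = Mar 22, 2033.
Both prerequisites met — the patient is tested (Jan 14, 2033), the test result is returned (Mar 22, 2033); the later is Mar 22, 2033.
Isolation begins: Mar 22, 2033 + 3 weeks = Apr 12, 2033.

Tuesday, April 12, 2033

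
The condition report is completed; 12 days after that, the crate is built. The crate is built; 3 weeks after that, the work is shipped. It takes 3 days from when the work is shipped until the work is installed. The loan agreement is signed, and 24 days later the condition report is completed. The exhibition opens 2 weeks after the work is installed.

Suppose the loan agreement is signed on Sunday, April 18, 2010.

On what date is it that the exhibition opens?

Thursday, July 1, 2010

The loan agreement is signed: Apr 18, 2010.
The condition report is completed: Apr 18, 2010 + 24 days = May 12, 2010.
The crate is built: May 12, 2010 + 12 days = May 24, 2010.
The work is shipped: May 24, 2010 + 3 weeks = Jun 14, 2010.
The work is installed: Jun 14, 2010 + 3 days = Jun 17, 2010.
The exhibition opens: Jun 17, 2010 + 2 weeks = Jul 1, 2010.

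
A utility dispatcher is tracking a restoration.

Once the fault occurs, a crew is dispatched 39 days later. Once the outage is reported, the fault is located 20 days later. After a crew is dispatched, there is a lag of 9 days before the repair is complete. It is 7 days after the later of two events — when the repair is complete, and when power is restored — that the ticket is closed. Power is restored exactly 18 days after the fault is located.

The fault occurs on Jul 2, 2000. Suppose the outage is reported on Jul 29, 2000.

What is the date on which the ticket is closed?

Sep 12, 2000

The fault occurs: Jul 2, 2000.
A crew is dispatched: Jul 2, 2000 + 39 days = Aug 10, 2000.
The repair is complete: Aug 10, 2000 + 9 days = Aug 19, 2000.
The outage is reported: Jul 29, 2000.
The fault is located: Jul 29, 2000 + 20 days = Aug 18, 2000.
Power is restored: Aug 18, 2000 + 18 days = Sep 5, 2000.
Both prerequisites met — the repair is complete (Aug 19, 2000), power is restored (Sep 5, 2000); the later is Sep 5, 2000.
The ticket is closed: Sep 5, 2000 + 7 days = Sep 12, 2000.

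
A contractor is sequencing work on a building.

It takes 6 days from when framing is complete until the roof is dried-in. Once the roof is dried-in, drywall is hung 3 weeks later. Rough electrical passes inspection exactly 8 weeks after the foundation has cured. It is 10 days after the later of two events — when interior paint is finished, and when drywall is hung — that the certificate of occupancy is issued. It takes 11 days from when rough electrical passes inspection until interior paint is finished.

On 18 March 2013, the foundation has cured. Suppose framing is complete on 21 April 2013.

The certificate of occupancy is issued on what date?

The foundation has cured: Mar 18, 2013.
Rough electrical passes inspection: Mar 18, 2013 + 8 weeks = May 13, 2013.
Interior paint is finished: May 13, 2013 + 11 days = May 24, 2013.
Framing is complete: Apr 21, 2013.
The roof is dried-in: Apr 21, 2013 + 6 days = Apr 27, 2013.
Drywall is hung: Apr 27, 2013 + 3 weeks = May 18, 2013.
Both prerequisites met — interior paint is finished (May 24, 2013), drywall is hung (May 18, 2013); the later is May 24, 2013.
The certificate of occupancy is issued: May 24, 2013 + 10 days = Jun 3, 2013.

3 June 2013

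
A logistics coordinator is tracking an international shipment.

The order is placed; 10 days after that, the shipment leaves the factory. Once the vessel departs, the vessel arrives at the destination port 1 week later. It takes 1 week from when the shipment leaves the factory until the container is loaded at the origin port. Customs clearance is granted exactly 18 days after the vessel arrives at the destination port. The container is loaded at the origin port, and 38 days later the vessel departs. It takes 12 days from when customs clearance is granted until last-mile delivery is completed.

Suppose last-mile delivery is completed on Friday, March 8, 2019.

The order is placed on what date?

Thursday, December 6, 2018

Last-mile delivery is completed: Mar 8, 2019.
Customs clearance is granted: Mar 8, 2019 − 12 days = Feb 24, 2019.
The vessel arrives at the destination port: Feb 24, 2019 − 18 days = Feb 6, 2019.
The vessel departs: Feb 6, 2019 − 1 week = Jan 30, 2019.
The container is loaded at the origin port: Jan 30, 2019 − 38 days = Dec 23, 2018.
The shipment leaves the factory: Dec 23, 2018 − 1 week = Dec 16, 2018.
The order is placed: Dec 16, 2018 − 10 days = Dec 6, 2018.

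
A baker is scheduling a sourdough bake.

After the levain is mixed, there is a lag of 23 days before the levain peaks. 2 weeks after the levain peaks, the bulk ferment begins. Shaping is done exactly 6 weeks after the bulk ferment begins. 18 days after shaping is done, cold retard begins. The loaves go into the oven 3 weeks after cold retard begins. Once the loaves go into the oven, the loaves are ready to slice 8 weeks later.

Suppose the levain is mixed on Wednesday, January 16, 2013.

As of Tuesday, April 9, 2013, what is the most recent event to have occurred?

The levain is mixed: Jan 16, 2013.
The levain peaks: Jan 16, 2013 + 23 days = Feb 8, 2013.
The bulk ferment begins: Feb 8, 2013 + 2 weeks = Feb 22, 2013.
Shaping is done: Feb 22, 2013 + 6 weeks = Apr 5, 2013.
Cold retard begins: Apr 5, 2013 + 18 days = Apr 23, 2013.
The loaves go into the oven: Apr 23, 2013 + 3 weeks = May 14, 2013.
The loaves are ready to slice: May 14, 2013 + 8 weeks = Jul 9, 2013.
Apr 9, 2013 falls between when shaping is done (Apr 5, 2013) and when cold retard begins (Apr 23, 2013).

Shaping is done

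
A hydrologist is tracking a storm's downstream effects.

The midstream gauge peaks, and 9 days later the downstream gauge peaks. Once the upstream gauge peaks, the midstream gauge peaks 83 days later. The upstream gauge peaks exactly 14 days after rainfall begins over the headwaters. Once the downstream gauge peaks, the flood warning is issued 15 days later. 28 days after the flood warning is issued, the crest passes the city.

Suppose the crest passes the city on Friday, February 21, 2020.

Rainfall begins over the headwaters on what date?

The crest passes the city: Feb 21, 2020.
The flood warning is issued: Feb 21, 2020 − 28 days = Jan 24, 2020.
The downstream gauge peaks: Jan 24, 2020 − 15 days = Jan 9, 2020.
The midstream gauge peaks: Jan 9, 2020 − 9 days = Dec 31, 2019.
The upstream gauge peaks: Dec 31, 2019 − 83 days = Oct 9, 2019.
Rainfall begins over the headwaters: Oct 9, 2019 − 14 days = Sep 25, 2019.

Wednesday, September 25, 2019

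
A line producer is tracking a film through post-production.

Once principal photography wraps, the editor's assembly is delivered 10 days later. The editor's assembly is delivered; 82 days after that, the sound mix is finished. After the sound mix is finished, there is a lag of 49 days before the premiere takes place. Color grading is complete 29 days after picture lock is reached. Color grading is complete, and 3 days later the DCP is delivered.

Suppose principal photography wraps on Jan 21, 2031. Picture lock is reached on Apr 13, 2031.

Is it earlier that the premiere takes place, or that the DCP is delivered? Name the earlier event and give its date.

Principal photography wraps: Jan 21, 2031.
The editor's assembly is delivered: Jan 21, 2031 + 10 days = Jan 31, 2031.
The sound mix is finished: Jan 31, 2031 + 82 days = Apr 23, 2031.
The premiere takes place: Apr 23, 2031 + 49 days = Jun 11, 2031.
Picture lock is reached: Apr 13, 2031.
Color grading is complete: Apr 13, 2031 + 29 days = May 12, 2031.
The DCP is delivered: May 12, 2031 + 3 days = May 15, 2031.
Comparing: the premiere takes place on Jun 11, 2031 vs the DCP is delivered on May 15, 2031. Earlier: the DCP is delivered.

The DCP is delivered — May 15, 2031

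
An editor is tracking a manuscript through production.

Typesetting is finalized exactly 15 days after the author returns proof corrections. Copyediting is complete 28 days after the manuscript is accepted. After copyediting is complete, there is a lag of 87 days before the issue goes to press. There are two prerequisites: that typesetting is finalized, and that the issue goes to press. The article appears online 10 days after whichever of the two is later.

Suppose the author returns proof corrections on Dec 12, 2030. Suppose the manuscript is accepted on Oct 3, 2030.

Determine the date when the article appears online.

The author returns proof corrections: Dec 12, 2030.
Typesetting is finalized: Dec 12, 2030 + 15 days = Dec 27, 2030.
The manuscript is accepted: Oct 3, 2030.
Copyediting is complete: Oct 3, 2030 + 28 days = Oct 31, 2030.
The issue goes to press: Oct 31, 2030 + 87 days = Jan 26, 2031.
Both prerequisites met — typesetting is finalized (Dec 27, 2030), the issue goes to press (Jan 26, 2031); the later is Jan 26, 2031.
The article appears online: Jan 26, 2031 + 10 days = Feb 5, 2031.

Feb 5, 2031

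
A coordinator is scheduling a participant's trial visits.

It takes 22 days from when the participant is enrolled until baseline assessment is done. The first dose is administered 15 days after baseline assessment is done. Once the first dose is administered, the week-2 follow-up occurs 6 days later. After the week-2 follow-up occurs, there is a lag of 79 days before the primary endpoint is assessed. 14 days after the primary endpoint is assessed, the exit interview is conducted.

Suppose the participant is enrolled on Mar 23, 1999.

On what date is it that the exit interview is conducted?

The participant is enrolled: Mar 23, 1999.
Baseline assessment is done: Mar 23, 1999 + 22 days = Apr 14, 1999.
The first dose is administered: Apr 14, 1999 + 15 days = Apr 29, 1999.
The week-2 follow-up occurs: Apr 29, 1999 + 6 days = May 5, 1999.
The primary endpoint is assessed: May 5, 1999 + 79 days = Jul 23, 1999.
The exit interview is conducted: Jul 23, 1999 + 14 days = Aug 6, 1999.

Aug 6, 1999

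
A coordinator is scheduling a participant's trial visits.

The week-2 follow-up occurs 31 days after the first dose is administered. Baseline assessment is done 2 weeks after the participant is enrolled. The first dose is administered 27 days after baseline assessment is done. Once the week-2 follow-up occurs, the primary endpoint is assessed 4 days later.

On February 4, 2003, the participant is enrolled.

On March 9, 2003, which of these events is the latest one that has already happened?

The participant is enrolled: Feb 4, 2003.
Baseline assessment is done: Feb 4, 2003 + 2 weeks = Feb 18, 2003.
The first dose is administered: Feb 18, 2003 + 27 days = Mar 17, 2003.
The week-2 follow-up occurs: Mar 17, 2003 + 31 days = Apr 17, 2003.
The primary endpoint is assessed: Apr 17, 2003 + 4 days = Apr 21, 2003.
Mar 9, 2003 falls between when baseline assessment is done (Feb 18, 2003) and when the first dose is administered (Mar 17, 2003).

Baseline assessment is done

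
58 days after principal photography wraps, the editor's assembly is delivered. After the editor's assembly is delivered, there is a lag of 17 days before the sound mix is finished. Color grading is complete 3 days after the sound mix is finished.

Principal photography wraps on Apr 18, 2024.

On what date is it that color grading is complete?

Jul 5, 2024

Principal photography wraps: Apr 18, 2024.
The editor's assembly is delivered: Apr 18, 2024 + 58 days = Jun 15, 2024.
The sound mix is finished: Jun 15, 2024 + 17 days = Jul 2, 2024.
Color grading is complete: Jul 2, 2024 + 3 days = Jul 5, 2024.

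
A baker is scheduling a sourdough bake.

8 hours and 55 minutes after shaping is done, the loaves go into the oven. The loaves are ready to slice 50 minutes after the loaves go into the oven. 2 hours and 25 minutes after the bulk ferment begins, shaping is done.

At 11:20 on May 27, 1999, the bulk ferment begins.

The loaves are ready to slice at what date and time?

23:30 on May 27, 1999

The bulk ferment begins: 11:20 May 27, 1999.
Shaping is done: 11:20 May 27, 1999 + 2h25m = 13:45 May 27, 1999.
The loaves go into the oven: 13:45 May 27, 1999 + 8h55m = 22:40 May 27, 1999.
The loaves are ready to slice: 22:40 May 27, 1999 + 50m = 23:30 May 27, 1999.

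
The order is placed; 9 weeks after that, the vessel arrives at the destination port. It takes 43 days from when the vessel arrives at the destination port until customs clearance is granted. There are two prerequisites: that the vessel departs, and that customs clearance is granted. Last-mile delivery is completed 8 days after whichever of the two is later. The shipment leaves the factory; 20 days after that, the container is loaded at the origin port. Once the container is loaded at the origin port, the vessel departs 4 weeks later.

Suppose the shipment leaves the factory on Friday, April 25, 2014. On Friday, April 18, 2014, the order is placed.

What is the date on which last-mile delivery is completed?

Sunday, August 10, 2014

The shipment leaves the factory: Apr 25, 2014.
The container is loaded at the origin port: Apr 25, 2014 + 20 days = May 15, 2014.
The vessel departs: May 15, 2014 + 4 weeks = Jun 12, 2014.
The order is placed: Apr 18, 2014.
The vessel arrives at the destination port: Apr 18, 2014 + 9 weeks = Jun 20, 2014.
Customs clearance is granted: Jun 20, 2014 + 43 days = Aug 2, 2014.
Both prerequisites met — the vessel departs (Jun 12, 2014), customs clearance is granted (Aug 2, 2014); the later is Aug 2, 2014.
Last-mile delivery is completed: Aug 2, 2014 + 8 days = Aug 10, 2014.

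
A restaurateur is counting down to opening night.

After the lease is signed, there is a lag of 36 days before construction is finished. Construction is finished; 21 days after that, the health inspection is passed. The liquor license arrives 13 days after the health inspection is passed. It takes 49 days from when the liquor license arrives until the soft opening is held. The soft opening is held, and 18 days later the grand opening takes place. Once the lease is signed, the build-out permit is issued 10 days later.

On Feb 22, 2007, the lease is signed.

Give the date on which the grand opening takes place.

The lease is signed: Feb 22, 2007.
Construction is finished: Feb 22, 2007 + 36 days = Mar 30, 2007.
The health inspection is passed: Mar 30, 2007 + 21 days = Apr 20, 2007.
The liquor license arrives: Apr 20, 2007 + 13 days = May 3, 2007.
The soft opening is held: May 3, 2007 + 49 days = Jun 21, 2007.
The grand opening takes place: Jun 21, 2007 + 18 days = Jul 9, 2007.

Jul 9, 2007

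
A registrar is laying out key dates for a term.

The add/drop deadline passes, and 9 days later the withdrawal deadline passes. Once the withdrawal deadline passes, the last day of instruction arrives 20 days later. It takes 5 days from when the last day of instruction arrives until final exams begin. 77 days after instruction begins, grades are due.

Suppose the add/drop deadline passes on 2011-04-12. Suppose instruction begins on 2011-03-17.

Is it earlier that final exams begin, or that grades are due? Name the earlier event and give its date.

The add/drop deadline passes: Apr 12, 2011.
The withdrawal deadline passes: Apr 12, 2011 + 9 days = Apr 21, 2011.
The last day of instruction arrives: Apr 21, 2011 + 20 days = May 11, 2011.
Final exams begin: May 11, 2011 + 5 days = May 16, 2011.
Instruction begins: Mar 17, 2011.
Grades are due: Mar 17, 2011 + 77 days = Jun 2, 2011.
Comparing: final exams begin on May 16, 2011 vs grades are due on Jun 2, 2011. Earlier: final exams begin.

Final exams begin — 2011-05-16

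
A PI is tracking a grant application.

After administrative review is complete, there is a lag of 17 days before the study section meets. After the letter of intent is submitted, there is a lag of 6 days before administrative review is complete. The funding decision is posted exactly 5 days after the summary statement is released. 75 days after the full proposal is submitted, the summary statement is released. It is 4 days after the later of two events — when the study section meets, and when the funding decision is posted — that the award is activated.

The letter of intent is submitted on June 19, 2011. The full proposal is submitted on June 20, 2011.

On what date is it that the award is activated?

September 12, 2011

The letter of intent is submitted: Jun 19, 2011.
Administrative review is complete: Jun 19, 2011 + 6 days = Jun 25, 2011.
The study section meets: Jun 25, 2011 + 17 days = Jul 12, 2011.
The full proposal is submitted: Jun 20, 2011.
The summary statement is released: Jun 20, 2011 + 75 days = Sep 3, 2011.
The funding decision is posted: Sep 3, 2011 + 5 days = Sep 8, 2011.
Both prerequisites met — the study section meets (Jul 12, 2011), the funding decision is posted (Sep 8, 2011); the later is Sep 8, 2011.
The award is activated: Sep 8, 2011 + 4 days = Sep 12, 2011.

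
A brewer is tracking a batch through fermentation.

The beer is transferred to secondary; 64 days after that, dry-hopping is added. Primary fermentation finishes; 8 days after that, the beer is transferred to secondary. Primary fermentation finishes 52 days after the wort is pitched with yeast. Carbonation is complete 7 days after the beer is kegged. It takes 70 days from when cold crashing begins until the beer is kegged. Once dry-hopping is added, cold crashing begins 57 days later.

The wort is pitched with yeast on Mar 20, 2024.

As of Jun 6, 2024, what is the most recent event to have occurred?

The beer is transferred to secondary

The wort is pitched with yeast: Mar 20, 2024.
Primary fermentation finishes: Mar 20, 2024 + 52 days = May 11, 2024.
The beer is transferred to secondary: May 11, 2024 + 8 days = May 19, 2024.
Dry-hopping is added: May 19, 2024 + 64 days = Jul 22, 2024.
Cold crashing begins: Jul 22, 2024 + 57 days = Sep 17, 2024.
The beer is kegged: Sep 17, 2024 + 70 days = Nov 26, 2024.
Carbonation is complete: Nov 26, 2024 + 7 days = Dec 3, 2024.
Jun 6, 2024 falls between when the beer is transferred to secondary (May 19, 2024) and when dry-hopping is added (Jul 22, 2024).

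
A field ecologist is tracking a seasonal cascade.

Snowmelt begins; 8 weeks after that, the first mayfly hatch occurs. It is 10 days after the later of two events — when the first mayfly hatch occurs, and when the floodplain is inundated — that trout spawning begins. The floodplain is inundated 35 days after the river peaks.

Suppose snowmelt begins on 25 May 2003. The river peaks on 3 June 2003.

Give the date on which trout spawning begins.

30 July 2003

Snowmelt begins: May 25, 2003.
The first mayfly hatch occurs: May 25, 2003 + 8 weeks = Jul 20, 2003.
The river peaks: Jun 3, 2003.
The floodplain is inundated: Jun 3, 2003 + 35 days = Jul 8, 2003.
Both prerequisites met — the first mayfly hatch occurs (Jul 20, 2003), the floodplain is inundated (Jul 8, 2003); the later is Jul 20, 2003.
Trout spawning begins: Jul 20, 2003 + 10 days = Jul 30, 2003.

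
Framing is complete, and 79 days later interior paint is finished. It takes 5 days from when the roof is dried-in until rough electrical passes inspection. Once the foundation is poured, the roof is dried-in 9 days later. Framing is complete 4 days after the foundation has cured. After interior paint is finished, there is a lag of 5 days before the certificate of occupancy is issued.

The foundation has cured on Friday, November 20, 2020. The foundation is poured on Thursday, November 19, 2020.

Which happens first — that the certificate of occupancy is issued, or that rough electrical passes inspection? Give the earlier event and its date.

The foundation has cured: Nov 20, 2020.
Framing is complete: Nov 20, 2020 + 4 days = Nov 24, 2020.
Interior paint is finished: Nov 24, 2020 + 79 days = Feb 11, 2021.
The certificate of occupancy is issued: Feb 11, 2021 + 5 days = Feb 16, 2021.
The foundation is poured: Nov 19, 2020.
The roof is dried-in: Nov 19, 2020 + 9 days = Nov 28, 2020.
Rough electrical passes inspection: Nov 28, 2020 + 5 days = Dec 3, 2020.
Comparing: the certificate of occupancy is issued on Feb 16, 2021 vs rough electrical passes inspection on Dec 3, 2020. Earlier: rough electrical passes inspection.

Rough electrical passes inspection — Thursday, December 3, 2020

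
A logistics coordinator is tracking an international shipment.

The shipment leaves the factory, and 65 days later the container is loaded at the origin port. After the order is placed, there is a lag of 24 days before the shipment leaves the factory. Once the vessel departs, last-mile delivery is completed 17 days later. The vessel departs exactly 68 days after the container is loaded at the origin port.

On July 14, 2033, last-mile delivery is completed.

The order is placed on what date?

January 21, 2033

Last-mile delivery is completed: Jul 14, 2033.
The vessel departs: Jul 14, 2033 − 17 days = Jun 27, 2033.
The container is loaded at the origin port: Jun 27, 2033 − 68 days = Apr 20, 2033.
The shipment leaves the factory: Apr 20, 2033 − 65 days = Feb 14, 2033.
The order is placed: Feb 14, 2033 − 24 days = Jan 21, 2033.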